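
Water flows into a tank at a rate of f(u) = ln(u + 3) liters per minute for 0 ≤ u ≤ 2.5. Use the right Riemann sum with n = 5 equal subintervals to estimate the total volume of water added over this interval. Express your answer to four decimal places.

Δu = (2.5 − 0)/5 = 0.5.
Right endpoints: 0.5, 1, 1.5, 2, 2.5.
f(0.5) ≈ 1.2528, f(1) ≈ 1.3863, f(1.5) ≈ 1.5041, f(2) ≈ 1.6094, f(2.5) ≈ 1.7047.
Sum = Δu · [f(0.5) + f(1) + f(1.5) + f(2) + f(2.5)].
Sum ≈ 3.7287.

3.7287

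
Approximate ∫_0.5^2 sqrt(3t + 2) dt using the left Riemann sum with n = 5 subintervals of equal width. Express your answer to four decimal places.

3.4276

Δt = (2 − 0.5)/5 = 0.3.
Left endpoints: 0.5, 0.8, 1.1, 1.4, 1.7.
f(0.5) ≈ 1.8708, f(0.8) ≈ 2.0976, f(1.1) ≈ 2.3022, f(1.4) ≈ 2.4900, f(1.7) ≈ 2.6646.
Sum = Δt · [f(0.5) + f(0.8) + f(1.1) + f(1.4) + f(1.7)].
Sum ≈ 3.4276.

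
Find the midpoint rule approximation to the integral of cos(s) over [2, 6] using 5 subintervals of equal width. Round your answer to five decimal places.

Δs = (6 − 2)/5 = 0.8.
Midpoints: 2.4, 3.2, 4, 4.8, 5.6.
f(2.4) ≈ -0.73739, f(3.2) ≈ -0.99829, f(4) ≈ -0.65364, f(4.8) ≈ 0.08750, f(5.6) ≈ 0.77557.
Sum = Δs · [f(2.4) + f(3.2) + f(4) + f(4.8) + f(5.6)].
Sum ≈ -1.22101.

-1.22101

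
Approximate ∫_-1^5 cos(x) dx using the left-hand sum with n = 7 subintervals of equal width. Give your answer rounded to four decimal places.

-0.0002

Δx = (5 − (-1))/7 = 6/7.
Left endpoints: -1, -1/7, 5/7, 11/7, 17/7, 23/7, 29/7.
f(-1) ≈ 0.5403, f(-1/7) ≈ 0.9898, f(5/7) ≈ 0.7556, f(11/7) ≈ -0.0006, f(17/7) ≈ -0.7564, f(23/7) ≈ -0.9896, f(29/7) ≈ -0.5392.
Sum = Δx · [f(-1) + f(-1/7) + f(5/7) + ...].
Sum ≈ -0.0002.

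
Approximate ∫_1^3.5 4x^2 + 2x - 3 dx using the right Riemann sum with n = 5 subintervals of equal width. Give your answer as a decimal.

Δx = (3.5 − 1)/5 = 0.5.
Right endpoints: 1.5, 2, 2.5, 3, 3.5.
f(1.5) = 9, f(2) = 17, f(2.5) = 27, f(3) = 39, f(3.5) = 53.
Sum = Δx · [f(1.5) + f(2) + f(2.5) + f(3) + f(3.5)].
Sum = 72.5.

72.5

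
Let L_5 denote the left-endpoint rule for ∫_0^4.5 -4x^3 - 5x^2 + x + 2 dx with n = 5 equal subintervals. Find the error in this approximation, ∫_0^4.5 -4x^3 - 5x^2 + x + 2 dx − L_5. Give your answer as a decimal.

Exact integral: ∫_0^4.5 f(x) dx = -542.8125.
L_5 = -354.69.
Error = -542.8125 − (-354.69) = -188.1225.

-188.1225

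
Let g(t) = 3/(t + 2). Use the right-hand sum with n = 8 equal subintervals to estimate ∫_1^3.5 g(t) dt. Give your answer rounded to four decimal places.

Δt = (3.5 − 1)/8 = 0.3125.
Right endpoints: 1.3125, 1.625, 1.9375, 2.25, 2.5625, 2.875, 3.1875, 3.5.
g(1.3125) = 48/53, g(1.625) = 24/29, g(1.9375) = 16/21, g(2.25) = 12/17, g(2.5625) = 48/73, g(2.875) = 8/13, g(3.1875) = 48/83, g(3.5) = 6/11.
Sum = Δt · [g(1.3125) + g(1.625) + g(1.9375) + ...].
Sum ≈ 1.7493.

1.7493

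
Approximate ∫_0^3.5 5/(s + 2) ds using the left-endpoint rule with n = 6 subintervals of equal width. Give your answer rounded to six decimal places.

Δs = (3.5 − 0)/6 = 7/12.
Left endpoints: 0, 7/12, 7/6, 1.75, 7/3, 35/12.
f(0) = 2.5, f(7/12) = 60/31, f(7/6) = 30/19, f(1.75) = 4/3, f(7/3) = 15/13, f(35/12) = 60/59.
Sum = Δs · [f(0) + f(7/12) + f(7/6) + ...].
Sum ≈ 5.552493.

5.552493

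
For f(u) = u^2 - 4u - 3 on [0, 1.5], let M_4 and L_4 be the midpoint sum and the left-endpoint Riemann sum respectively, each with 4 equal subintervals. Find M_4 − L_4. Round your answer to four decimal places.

M_4 ≈ -7.892578.
L_4 = -7.13671875.
M_4 − L_4 ≈ -0.7559.

-0.7559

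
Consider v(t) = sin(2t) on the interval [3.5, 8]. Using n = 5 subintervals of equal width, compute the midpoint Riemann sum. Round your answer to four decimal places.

Δt = (8 − 3.5)/5 = 0.9.
Midpoints: 3.95, 4.85, 5.75, 6.65, 7.55.
v(3.95) ≈ 0.9989, v(4.85) ≈ -0.2718, v(5.75) ≈ -0.8755, v(6.65) ≈ 0.6696, v(7.55) ≈ 0.5712.
Sum = Δt · [v(3.95) + v(4.85) + v(5.75) + v(6.65) + v(7.55)].
Sum ≈ 0.9832.

0.9832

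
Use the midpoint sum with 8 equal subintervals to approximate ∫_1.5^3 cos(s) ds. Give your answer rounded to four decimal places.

Δs = (3 − 1.5)/8 = 0.1875.
Midpoints: 1.59375, 1.78125, 1.96875, 2.15625, 2.34375, 2.53125, 2.71875, 2.90625.
f(1.59375) ≈ -0.0230, f(1.78125) ≈ -0.2089, f(1.96875) ≈ -0.3875, f(2.15625) ≈ -0.5526, f(2.34375) ≈ -0.6983, f(2.53125) ≈ -0.8195, f(2.71875) ≈ -0.9119, f(2.90625) ≈ -0.9724.
Sum = Δs · [f(1.59375) + f(1.78125) + f(1.96875) + ...].
Sum ≈ -0.8576.

-0.8576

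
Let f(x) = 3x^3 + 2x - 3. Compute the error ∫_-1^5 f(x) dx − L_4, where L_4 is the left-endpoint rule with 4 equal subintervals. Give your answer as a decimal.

252

Exact integral: ∫_-1^5 f(x) dx = 474.
L_4 = 222.
Error = 474 − 222 = 252.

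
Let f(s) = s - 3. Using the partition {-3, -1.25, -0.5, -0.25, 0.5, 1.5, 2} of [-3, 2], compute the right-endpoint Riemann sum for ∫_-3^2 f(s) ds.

Subinterval widths: 1.75, 0.75, 0.25, 0.75, 1, 0.5.
Right endpoints: -1.25, -0.5, -0.25, 0.5, 1.5, 2.
f(-1.25) = -4.25, f(-0.5) = -3.5, f(-0.25) = -3.25, f(0.5) = -2.5, f(1.5) = -1.5, f(2) = -1.
Sum = Σ Δs_i · f(s_i).
Sum = -14.75.

-14.75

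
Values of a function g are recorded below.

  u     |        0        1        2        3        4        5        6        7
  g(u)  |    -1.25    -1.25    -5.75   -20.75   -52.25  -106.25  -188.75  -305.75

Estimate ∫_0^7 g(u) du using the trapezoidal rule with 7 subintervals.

-528.5

Δu = 1.
T_7 = (1/2)·[(-1.25) + 2·(-1.25) + 2·(-5.75) + 2·(-20.75) + 2·(-52.25) + 2·(-106.25) + 2·(-188.75) + (-305.75)] = -528.5.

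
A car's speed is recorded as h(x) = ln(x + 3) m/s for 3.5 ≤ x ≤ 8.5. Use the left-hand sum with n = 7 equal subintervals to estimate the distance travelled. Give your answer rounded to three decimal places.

10.714

Δx = (8.5 − 3.5)/7 = 5/7.
Left endpoints: 3.5, 59/14, 69/14, 79/14, 89/14, 99/14, 109/14.
h(3.5) ≈ 1.872, h(59/14) ≈ 1.976, h(69/14) ≈ 2.070, h(79/14) ≈ 2.157, h(89/14) ≈ 2.236, h(99/14) ≈ 2.310, h(109/14) ≈ 2.378.
Sum = Δx · [h(3.5) + h(59/14) + h(69/14) + ...].
Sum ≈ 10.714.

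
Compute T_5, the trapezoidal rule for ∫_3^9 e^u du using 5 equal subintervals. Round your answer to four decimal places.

Δu = (9 − 3)/5 = 1.2.
f(3) ≈ 20.0855, f(4.2) ≈ 66.6863, f(5.4) ≈ 221.4064, f(6.6) ≈ 735.0952, f(7.8) ≈ 2440.6020, f(9) ≈ 8103.0839.
T_5 = (Δu/2)·[f(u_0) + 2f(u_1) + ... + 2f(u_{4}) + f(u_5)].
Sum ≈ 9030.4496.

9030.4496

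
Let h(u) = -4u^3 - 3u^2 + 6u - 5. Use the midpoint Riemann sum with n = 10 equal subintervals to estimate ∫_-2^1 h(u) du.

-18.0675

Δu = (1 − (-2))/10 = 0.3.
Midpoints: -1.85, -1.55, -1.25, -0.95, -0.65, -0.35, -0.05, 0.25, 0.55, 0.85.
h(-1.85) = -1.041, h(-1.55) = -6.612, h(-1.25) = -9.375, h(-0.95) = -9.978, h(-0.65) = -9.069, h(-0.35) = -7.296, h(-0.05) = -5.307, h(0.25) = -3.75, h(0.55) = -3.273, h(0.85) = -4.524.
Sum = Δu · [h(-1.85) + h(-1.55) + h(-1.25) + ...].
Sum = -18.0675.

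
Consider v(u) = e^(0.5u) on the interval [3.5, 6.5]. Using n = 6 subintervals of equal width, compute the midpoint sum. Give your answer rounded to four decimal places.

39.9673

Δu = (6.5 − 3.5)/6 = 0.5.
Midpoints: 3.75, 4.25, 4.75, 5.25, 5.75, 6.25.
v(3.75) ≈ 6.5208, v(4.25) ≈ 8.3729, v(4.75) ≈ 10.7510, v(5.25) ≈ 13.8046, v(5.75) ≈ 17.7254, v(6.25) ≈ 22.7599.
Sum = Δu · [v(3.75) + v(4.25) + v(4.75) + ...].
Sum ≈ 39.9673.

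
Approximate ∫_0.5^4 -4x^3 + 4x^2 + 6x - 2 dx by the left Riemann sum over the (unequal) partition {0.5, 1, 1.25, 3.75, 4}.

Subinterval widths: 0.5, 0.25, 2.5, 0.25.
Left endpoints: 0.5, 1, 1.25, 3.75.
f(0.5) = 1.5, f(1) = 4, f(1.25) = 3.9375, f(3.75) = -134.1875.
Sum = Σ Δx_i · f(x_i).
Sum = -21.953125.

-21.953125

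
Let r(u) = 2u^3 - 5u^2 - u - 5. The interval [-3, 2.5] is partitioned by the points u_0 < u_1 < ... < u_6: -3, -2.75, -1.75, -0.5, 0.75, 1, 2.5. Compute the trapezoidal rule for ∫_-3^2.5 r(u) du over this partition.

-123.390625

Subinterval widths: 0.25, 1, 1.25, 1.25, 0.25, 1.5.
r(-3) = -101, r(-2.75) = -81.65625, r(-1.75) = -29.28125, r(-0.5) = -6, r(0.75) = -7.71875, r(1) = -9, r(2.5) = -7.5.
On each subinterval the trapezoid contributes (Δu_i/2)·[r(u_{i-1}) + r(u_i)].
Sum = -123.390625.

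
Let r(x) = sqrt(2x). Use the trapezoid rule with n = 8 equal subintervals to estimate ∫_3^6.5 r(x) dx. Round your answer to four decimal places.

10.7230

Δx = (6.5 − 3)/8 = 0.4375.
r(3) ≈ 2.4495, r(3.4375) ≈ 2.6220, r(3.875) ≈ 2.7839, r(4.3125) ≈ 2.9368, r(4.75) ≈ 3.0822, r(5.1875) ≈ 3.2210, r(5.625) ≈ 3.3541, r(6.0625) ≈ 3.4821, r(6.5) ≈ 3.6056.
T_8 = (Δx/2)·[r(x_0) + 2r(x_1) + ... + 2r(x_{7}) + r(x_8)].
Sum ≈ 10.7230.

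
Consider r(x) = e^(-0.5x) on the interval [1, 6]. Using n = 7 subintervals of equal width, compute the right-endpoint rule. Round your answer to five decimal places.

0.92646

Δx = (6 − 1)/7 = 5/7.
Right endpoints: 12/7, 17/7, 22/7, 27/7, 32/7, 37/7, 6.
r(12/7) ≈ 0.42437, r(17/7) ≈ 0.29692, r(22/7) ≈ 0.20775, r(27/7) ≈ 0.14536, r(32/7) ≈ 0.10170, r(37/7) ≈ 0.07116, r(6) ≈ 0.04979.
Sum = Δx · [r(12/7) + r(17/7) + r(22/7) + ...].
Sum ≈ 0.92646.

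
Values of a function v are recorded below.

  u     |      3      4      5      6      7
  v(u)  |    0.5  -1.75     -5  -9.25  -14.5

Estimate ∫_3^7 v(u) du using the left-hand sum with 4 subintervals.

-15.5

Δu = 1.
Sum = 1·[0.5 + (-1.75) + (-5) + (-9.25)] = -15.5.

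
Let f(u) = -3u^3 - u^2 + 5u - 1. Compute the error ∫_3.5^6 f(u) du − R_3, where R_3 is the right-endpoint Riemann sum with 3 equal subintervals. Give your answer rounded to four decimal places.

Exact integral: ∫_3.5^6 f(u) du ≈ -860.286458.
R_3 ≈ -1094.039352.
Error ≈ -860.286458 − (-1094.039352) ≈ 233.7529.

233.7529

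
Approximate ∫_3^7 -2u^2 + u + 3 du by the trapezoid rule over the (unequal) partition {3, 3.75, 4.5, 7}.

Subinterval widths: 0.75, 0.75, 2.5.
f(3) = -12, f(3.75) = -21.375, f(4.5) = -33, f(7) = -88.
On each subinterval the trapezoid contributes (Δu_i/2)·[f(u_{i-1}) + f(u_i)].
Sum = -184.15625.

-184.15625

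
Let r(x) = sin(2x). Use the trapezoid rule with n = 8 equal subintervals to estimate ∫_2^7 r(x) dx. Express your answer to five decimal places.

Δx = (7 − 2)/8 = 0.625.
r(2) ≈ -0.75680, r(2.625) ≈ -0.85893, r(3.25) ≈ 0.21512, r(3.875) ≈ 0.99460, r(4.5) ≈ 0.41212, r(5.125) ≈ -0.73470, r(5.75) ≈ -0.87545, r(6.375) ≈ 0.18260, r(7) ≈ 0.99061.
T_8 = (Δx/2)·[r(x_0) + 2r(x_1) + ... + 2r(x_{7}) + r(x_8)].
Sum ≈ -0.34234.

-0.34234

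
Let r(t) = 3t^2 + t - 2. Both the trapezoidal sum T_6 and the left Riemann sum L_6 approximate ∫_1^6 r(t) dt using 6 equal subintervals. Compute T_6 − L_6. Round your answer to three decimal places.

45.833

T_6 ≈ 224.23611.
L_6 ≈ 178.40278.
T_6 − L_6 ≈ 45.833.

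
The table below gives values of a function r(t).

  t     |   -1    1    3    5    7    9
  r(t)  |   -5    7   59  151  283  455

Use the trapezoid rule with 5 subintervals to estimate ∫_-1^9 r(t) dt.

Δt = 2.
T_5 = (2/2)·[(-5) + 2·7 + 2·59 + 2·151 + 2·283 + 455] = 1450.

1450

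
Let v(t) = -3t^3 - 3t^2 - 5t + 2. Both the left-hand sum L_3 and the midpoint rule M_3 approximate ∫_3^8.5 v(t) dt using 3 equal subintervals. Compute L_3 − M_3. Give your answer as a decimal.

1560.7109375

L_3 ≈ -2943.4930556.
M_3 ≈ -4504.2039931.
L_3 − M_3 = 1560.7109375.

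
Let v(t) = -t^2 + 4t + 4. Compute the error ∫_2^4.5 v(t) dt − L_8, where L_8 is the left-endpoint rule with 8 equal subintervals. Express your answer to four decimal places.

Exact integral: ∫_2^4.5 v(t) dt ≈ 14.791667.
L_8 ≈ 15.727539.
Error ≈ 14.791667 − 15.727539 ≈ -0.9359.

-0.9359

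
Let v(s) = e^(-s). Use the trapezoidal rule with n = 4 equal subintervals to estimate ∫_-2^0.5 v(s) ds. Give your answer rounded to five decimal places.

7.00189

Δs = (0.5 − (-2))/4 = 0.625.
v(-2) ≈ 7.38906, v(-1.375) ≈ 3.95508, v(-0.75) ≈ 2.11700, v(-0.125) ≈ 1.13315, v(0.5) ≈ 0.60653.
T_4 = (Δs/2)·[v(s_0) + 2v(s_1) + 2v(s_2) + 2v(s_3) + v(s_4)].
Sum ≈ 7.00189.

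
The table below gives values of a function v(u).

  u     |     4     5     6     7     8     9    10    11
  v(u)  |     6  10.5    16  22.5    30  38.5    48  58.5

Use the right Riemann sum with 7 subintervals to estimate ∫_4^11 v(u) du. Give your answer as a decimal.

Δu = 1.
Sum = 1·[10.5 + 16 + 22.5 + 30 + 38.5 + 48 + 58.5] = 224.

224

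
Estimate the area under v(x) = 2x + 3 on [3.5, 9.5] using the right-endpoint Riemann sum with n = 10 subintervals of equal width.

99.6

Δx = (9.5 − 3.5)/10 = 0.6.
Right endpoints: 4.1, 4.7, 5.3, 5.9, 6.5, 7.1, 7.7, 8.3, 8.9, 9.5.
v(4.1) = 11.2, v(4.7) = 12.4, v(5.3) = 13.6, v(5.9) = 14.8, v(6.5) = 16, v(7.1) = 17.2, v(7.7) = 18.4, v(8.3) = 19.6, v(8.9) = 20.8, v(9.5) = 22.
Sum = Δx · [v(4.1) + v(4.7) + v(5.3) + ...].
Sum = 99.6.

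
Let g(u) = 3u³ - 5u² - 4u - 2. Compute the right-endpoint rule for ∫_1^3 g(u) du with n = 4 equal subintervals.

5.25

Δu = (3 − 1)/4 = 0.5.
Right endpoints: 1.5, 2, 2.5, 3.
g(1.5) = -9.125, g(2) = -6, g(2.5) = 3.625, g(3) = 22.
Sum = Δu · [g(1.5) + g(2) + g(2.5) + g(3)].
Sum = 5.25.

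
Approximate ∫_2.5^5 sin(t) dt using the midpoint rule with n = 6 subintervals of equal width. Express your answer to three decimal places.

-1.093

Δt = (5 − 2.5)/6 = 5/12.
Midpoints: 65/24, 3.125, 85/24, 95/24, 4.375, 115/24.
f(65/24) ≈ 0.420, f(3.125) ≈ 0.017, f(85/24) ≈ -0.389, f(95/24) ≈ -0.729, f(4.375) ≈ -0.944, f(115/24) ≈ -0.997.
Sum = Δt · [f(65/24) + f(3.125) + f(85/24) + ...].
Sum ≈ -1.093.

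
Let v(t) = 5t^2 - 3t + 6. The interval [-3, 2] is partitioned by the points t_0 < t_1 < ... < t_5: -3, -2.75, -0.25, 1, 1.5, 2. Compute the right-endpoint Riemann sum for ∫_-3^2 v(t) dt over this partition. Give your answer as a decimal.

57.046875

Subinterval widths: 0.25, 2.5, 1.25, 0.5, 0.5.
Right endpoints: -2.75, -0.25, 1, 1.5, 2.
v(-2.75) = 52.0625, v(-0.25) = 7.0625, v(1) = 8, v(1.5) = 12.75, v(2) = 20.
Sum = Σ Δt_i · v(t_i).
Sum = 57.046875.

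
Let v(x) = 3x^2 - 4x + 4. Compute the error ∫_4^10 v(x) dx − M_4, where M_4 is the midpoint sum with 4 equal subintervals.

Exact integral: ∫_4^10 v(x) dx = 792.
M_4 = 788.625.
Error = 792 − 788.625 = 3.375.

3.375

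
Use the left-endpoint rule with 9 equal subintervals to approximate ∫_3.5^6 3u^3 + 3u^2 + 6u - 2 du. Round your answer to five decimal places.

Δu = (6 − 3.5)/9 = 5/18.
Left endpoints: 3.5, 34/9, 73/18, 13/3, 83/18, 44/9, 31/6, 49/9, 103/18.
f(3.5) = 184.375, f(34/9) = 54730/243, f(73/18) = 528355/1944, f(13/3) = 2920/9, f(83/18) = 745685/1944, f(44/9) = 109250/243, f(31/6) = 37645/72, f(49/9) = 146710/243, f(103/18) = 1346545/1944.
Sum = Δu · [f(3.5) + f(34/9) + f(73/18) + ...].
Sum ≈ 1016.18441.

1016.18441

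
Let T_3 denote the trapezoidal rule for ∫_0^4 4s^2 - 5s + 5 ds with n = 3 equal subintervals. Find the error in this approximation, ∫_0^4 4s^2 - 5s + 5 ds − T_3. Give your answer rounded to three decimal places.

-4.741

Exact integral: ∫_0^4 f(s) ds ≈ 65.33333.
T_3 ≈ 70.07407.
Error ≈ 65.33333 − 70.07407 ≈ -4.741.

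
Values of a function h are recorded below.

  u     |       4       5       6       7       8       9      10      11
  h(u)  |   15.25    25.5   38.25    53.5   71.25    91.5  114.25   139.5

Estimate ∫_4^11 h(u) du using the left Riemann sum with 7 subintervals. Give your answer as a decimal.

409.5

Δu = 1.
Sum = 1·[15.25 + 25.5 + 38.25 + 53.5 + 71.25 + 91.5 + 114.25] = 409.5.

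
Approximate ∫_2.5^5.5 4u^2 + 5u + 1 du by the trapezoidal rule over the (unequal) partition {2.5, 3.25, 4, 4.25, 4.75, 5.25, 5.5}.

264.75

Subinterval widths: 0.75, 0.75, 0.25, 0.5, 0.5, 0.25.
f(2.5) = 38.5, f(3.25) = 59.5, f(4) = 85, f(4.25) = 94.5, f(4.75) = 115, f(5.25) = 137.5, f(5.5) = 149.5.
On each subinterval the trapezoid contributes (Δu_i/2)·[f(u_{i-1}) + f(u_i)].
Sum = 264.75.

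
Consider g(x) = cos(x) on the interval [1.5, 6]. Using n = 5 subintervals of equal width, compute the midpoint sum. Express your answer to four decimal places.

-1.3210

Δx = (6 − 1.5)/5 = 0.9.
Midpoints: 1.95, 2.85, 3.75, 4.65, 5.55.
g(1.95) ≈ -0.3702, g(2.85) ≈ -0.9578, g(3.75) ≈ -0.8206, g(4.65) ≈ -0.0623, g(5.55) ≈ 0.7430.
Sum = Δx · [g(1.95) + g(2.85) + g(3.75) + g(4.65) + g(5.55)].
Sum ≈ -1.3210.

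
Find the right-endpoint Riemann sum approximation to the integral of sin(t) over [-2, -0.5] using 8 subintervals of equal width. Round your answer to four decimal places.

Δt = (-0.5 − (-2))/8 = 0.1875.
Right endpoints: -1.8125, -1.625, -1.4375, -1.25, -1.0625, -0.875, -0.6875, -0.5.
f(-1.8125) ≈ -0.9709, f(-1.625) ≈ -0.9985, f(-1.4375) ≈ -0.9911, f(-1.25) ≈ -0.9490, f(-1.0625) ≈ -0.8736, f(-0.875) ≈ -0.7675, f(-0.6875) ≈ -0.6346, f(-0.5) ≈ -0.4794.
Sum = Δt · [f(-1.8125) + f(-1.625) + f(-1.4375) + ...].
Sum ≈ -1.2496.

-1.2496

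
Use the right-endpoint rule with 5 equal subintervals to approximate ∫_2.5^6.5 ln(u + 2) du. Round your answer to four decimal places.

7.6710

Δu = (6.5 − 2.5)/5 = 0.8.
Right endpoints: 3.3, 4.1, 4.9, 5.7, 6.5.
f(3.3) ≈ 1.6677, f(4.1) ≈ 1.8083, f(4.9) ≈ 1.9315, f(5.7) ≈ 2.0412, f(6.5) ≈ 2.1401.
Sum = Δu · [f(3.3) + f(4.1) + f(4.9) + f(5.7) + f(6.5)].
Sum ≈ 7.6710.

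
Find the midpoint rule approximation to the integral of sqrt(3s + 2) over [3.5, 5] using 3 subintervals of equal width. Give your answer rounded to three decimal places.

5.756

Δs = (5 − 3.5)/3 = 0.5.
Midpoints: 3.75, 4.25, 4.75.
f(3.75) ≈ 3.640, f(4.25) ≈ 3.841, f(4.75) ≈ 4.031.
Sum = Δs · [f(3.75) + f(4.25) + f(4.75)].
Sum ≈ 5.756.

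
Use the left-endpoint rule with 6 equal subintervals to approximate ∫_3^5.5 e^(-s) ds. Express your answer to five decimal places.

Δs = (5.5 − 3)/6 = 5/12.
Left endpoints: 3, 41/12, 23/6, 4.25, 14/3, 61/12.
f(3) ≈ 0.04979, f(41/12) ≈ 0.03282, f(23/6) ≈ 0.02164, f(4.25) ≈ 0.01426, f(14/3) ≈ 0.00940, f(61/12) ≈ 0.00620.
Sum = Δs · [f(3) + f(41/12) + f(23/6) + ...].
Sum ≈ 0.05588.

0.05588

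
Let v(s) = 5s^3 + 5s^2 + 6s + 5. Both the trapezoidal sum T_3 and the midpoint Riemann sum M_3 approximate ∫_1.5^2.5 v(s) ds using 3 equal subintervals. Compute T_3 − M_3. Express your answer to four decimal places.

T_3 ≈ 80.564815.
M_3 ≈ 79.592593.
T_3 − M_3 ≈ 0.9722.

0.9722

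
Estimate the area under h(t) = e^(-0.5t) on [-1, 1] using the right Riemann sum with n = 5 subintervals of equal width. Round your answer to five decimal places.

1.88289

Δt = (1 − (-1))/5 = 0.4.
Right endpoints: -0.6, -0.2, 0.2, 0.6, 1.
h(-0.6) ≈ 1.34986, h(-0.2) ≈ 1.10517, h(0.2) ≈ 0.90484, h(0.6) ≈ 0.74082, h(1) ≈ 0.60653.
Sum = Δt · [h(-0.6) + h(-0.2) + h(0.2) + h(0.6) + h(1)].
Sum ≈ 1.88289.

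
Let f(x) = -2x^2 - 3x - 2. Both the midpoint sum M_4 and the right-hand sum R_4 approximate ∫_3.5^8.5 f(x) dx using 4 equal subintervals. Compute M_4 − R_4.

M_4 = -479.53125.
R_4 = -567.8125.
M_4 − R_4 = 88.28125.

88.28125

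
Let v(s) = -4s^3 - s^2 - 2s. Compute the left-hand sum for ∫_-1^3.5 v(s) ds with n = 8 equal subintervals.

Δs = (3.5 − (-1))/8 = 0.5625.
Left endpoints: -1, -0.4375, 0.125, 0.6875, 1.25, 1.8125, 2.375, 2.9375.
v(-1) = 5, v(-0.4375) = 1043/1024, v(0.125) = -0.2734375, v(0.6875) = -3223/1024, v(1.25) = -11.875, v(1.8125) = -31465/1024, v(2.375) = -63.9765625, v(2.9375) = -118675/1024.
Sum = Δs · [v(-1) + v(-0.4375) + v(0.125) + ...].
Sum = -123.6796875.

-123.6796875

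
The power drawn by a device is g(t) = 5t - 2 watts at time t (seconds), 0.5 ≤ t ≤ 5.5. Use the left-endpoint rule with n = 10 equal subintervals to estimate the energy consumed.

58.75

Δt = (5.5 − 0.5)/10 = 0.5.
Left endpoints: 0.5, 1, 1.5, 2, 2.5, 3, 3.5, 4, 4.5, 5.
g(0.5) = 0.5, g(1) = 3, g(1.5) = 5.5, g(2) = 8, g(2.5) = 10.5, g(3) = 13, g(3.5) = 15.5, g(4) = 18, g(4.5) = 20.5, g(5) = 23.
Sum = Δt · [g(0.5) + g(1) + g(1.5) + ...].
Sum = 58.75.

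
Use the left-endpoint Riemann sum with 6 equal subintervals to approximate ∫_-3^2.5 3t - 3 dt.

Δt = (2.5 − (-3))/6 = 11/12.
Left endpoints: -3, -25/12, -7/6, -0.25, 2/3, 19/12.
f(-3) = -12, f(-25/12) = -9.25, f(-7/6) = -6.5, f(-0.25) = -3.75, f(2/3) = -1, f(19/12) = 1.75.
Sum = Δt · [f(-3) + f(-25/12) + f(-7/6) + ...].
Sum = -28.1875.

-28.1875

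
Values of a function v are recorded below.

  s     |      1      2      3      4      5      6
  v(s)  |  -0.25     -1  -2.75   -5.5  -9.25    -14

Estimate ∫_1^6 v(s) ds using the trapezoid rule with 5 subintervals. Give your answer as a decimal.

Δs = 1.
T_5 = (1/2)·[(-0.25) + 2·(-1) + 2·(-2.75) + 2·(-5.5) + 2·(-9.25) + (-14)] = -25.625.

-25.625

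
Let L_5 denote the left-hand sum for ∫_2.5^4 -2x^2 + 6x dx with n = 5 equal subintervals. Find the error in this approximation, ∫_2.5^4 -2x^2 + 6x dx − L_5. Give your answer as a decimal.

Exact integral: ∫_2.5^4 f(x) dx = -3.
L_5 = -1.47.
Error = -3 − (-1.47) = -1.53.

-1.53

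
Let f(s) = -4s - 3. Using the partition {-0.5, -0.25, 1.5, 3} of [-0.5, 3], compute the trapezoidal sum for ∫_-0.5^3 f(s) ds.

-28

Subinterval widths: 0.25, 1.75, 1.5.
f(-0.5) = -1, f(-0.25) = -2, f(1.5) = -9, f(3) = -15.
On each subinterval the trapezoid contributes (Δs_i/2)·[f(s_{i-1}) + f(s_i)].
Sum = -28.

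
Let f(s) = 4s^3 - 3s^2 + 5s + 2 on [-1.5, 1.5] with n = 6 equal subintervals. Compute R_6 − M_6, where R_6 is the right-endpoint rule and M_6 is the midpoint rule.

9.9375

R_6 = 9.375.
M_6 = -0.5625.
R_6 − M_6 = 9.9375.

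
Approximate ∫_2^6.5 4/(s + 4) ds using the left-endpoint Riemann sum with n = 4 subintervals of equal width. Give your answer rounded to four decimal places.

Δs = (6.5 − 2)/4 = 1.125.
Left endpoints: 2, 3.125, 4.25, 5.375.
f(2) = 2/3, f(3.125) = 32/57, f(4.25) = 16/33, f(5.375) = 32/75.
Sum = Δs · [f(2) + f(3.125) + f(4.25) + f(5.375)].
Sum ≈ 2.4070.

2.4070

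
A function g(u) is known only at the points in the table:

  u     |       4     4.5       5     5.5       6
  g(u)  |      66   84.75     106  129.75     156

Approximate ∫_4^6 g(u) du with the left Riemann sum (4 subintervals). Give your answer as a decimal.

193.25

Δu = 0.5.
Sum = 0.5·[66 + 84.75 + 106 + 129.75] = 193.25.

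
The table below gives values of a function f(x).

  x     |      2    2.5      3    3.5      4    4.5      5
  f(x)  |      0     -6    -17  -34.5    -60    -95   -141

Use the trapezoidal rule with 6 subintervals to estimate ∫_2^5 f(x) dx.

Δx = 0.5.
T_6 = (0.5/2)·[0 + 2·(-6) + 2·(-17) + 2·(-34.5) + 2·(-60) + 2·(-95) + (-141)] = -141.5.

-141.5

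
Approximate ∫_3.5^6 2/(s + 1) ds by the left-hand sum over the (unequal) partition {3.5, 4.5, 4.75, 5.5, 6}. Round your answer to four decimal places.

0.9501

Subinterval widths: 1, 0.25, 0.75, 0.5.
Left endpoints: 3.5, 4.5, 4.75, 5.5.
f(3.5) = 4/9, f(4.5) = 4/11, f(4.75) = 8/23, f(5.5) = 4/13.
Sum = Σ Δs_i · f(s_i).
Sum ≈ 0.9501.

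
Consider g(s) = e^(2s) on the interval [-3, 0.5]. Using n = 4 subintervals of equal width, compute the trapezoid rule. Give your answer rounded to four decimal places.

Δs = (0.5 − (-3))/4 = 0.875.
g(-3) ≈ 0.0025, g(-2.125) ≈ 0.0143, g(-1.25) ≈ 0.0821, g(-0.375) ≈ 0.4724, g(0.5) ≈ 2.7183.
T_4 = (Δs/2)·[g(s_0) + 2g(s_1) + 2g(s_2) + 2g(s_3) + g(s_4)].
Sum ≈ 1.6880.

1.6880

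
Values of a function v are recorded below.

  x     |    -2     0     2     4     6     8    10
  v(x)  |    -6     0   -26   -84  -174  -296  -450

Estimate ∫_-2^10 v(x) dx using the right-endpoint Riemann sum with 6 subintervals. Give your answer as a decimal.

-2060

Δx = 2.
Sum = 2·[0 + (-26) + (-84) + (-174) + (-296) + (-450)] = -2060.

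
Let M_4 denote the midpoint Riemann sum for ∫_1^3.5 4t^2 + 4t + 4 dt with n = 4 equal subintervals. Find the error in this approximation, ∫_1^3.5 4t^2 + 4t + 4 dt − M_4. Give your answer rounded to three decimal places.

0.326

Exact integral: ∫_1^3.5 f(t) dt ≈ 88.33333.
M_4 = 88.0078125.
Error ≈ 88.33333 − 88.0078125 ≈ 0.326.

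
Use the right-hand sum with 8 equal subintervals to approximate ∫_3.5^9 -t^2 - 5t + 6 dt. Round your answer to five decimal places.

-401.10254

Δt = (9 − 3.5)/8 = 0.6875.
Right endpoints: 4.1875, 4.875, 5.5625, 6.25, 6.9375, 7.625, 8.3125, 9.
f(4.1875) = -32.47265625, f(4.875) = -42.140625, f(5.5625) = -52.75390625, f(6.25) = -64.3125, f(6.9375) = -76.81640625, f(7.625) = -90.265625, f(8.3125) = -104.66015625, f(9) = -120.
Sum = Δt · [f(4.1875) + f(4.875) + f(5.5625) + ...].
Sum ≈ -401.10254.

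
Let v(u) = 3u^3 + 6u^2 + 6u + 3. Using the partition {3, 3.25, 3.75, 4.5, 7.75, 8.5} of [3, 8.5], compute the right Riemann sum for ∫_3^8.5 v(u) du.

Subinterval widths: 0.25, 0.5, 0.75, 3.25, 0.75.
Right endpoints: 3.25, 3.75, 4.5, 7.75, 8.5.
v(3.25) = 188.859375, v(3.75) = 268.078125, v(4.5) = 424.875, v(7.75) = 1806.328125, v(8.5) = 2329.875.
Sum = Σ Δu_i · v(u_i).
Sum = 8117.8828125.

8117.8828125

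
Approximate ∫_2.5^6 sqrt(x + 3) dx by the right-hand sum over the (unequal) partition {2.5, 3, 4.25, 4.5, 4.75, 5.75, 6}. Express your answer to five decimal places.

9.67914

Subinterval widths: 0.5, 1.25, 0.25, 0.25, 1, 0.25.
Right endpoints: 3, 4.25, 4.5, 4.75, 5.75, 6.
f(3) ≈ 2.44949, f(4.25) ≈ 2.69258, f(4.5) ≈ 2.73861, f(4.75) ≈ 2.78388, f(5.75) ≈ 2.95804, f(6) ≈ 3.00000.
Sum = Σ Δx_i · f(x_i).
Sum ≈ 9.67914.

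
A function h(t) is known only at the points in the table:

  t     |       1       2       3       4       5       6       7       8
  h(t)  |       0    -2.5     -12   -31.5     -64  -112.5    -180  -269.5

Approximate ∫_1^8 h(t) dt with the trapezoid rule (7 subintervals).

Δt = 1.
T_7 = (1/2)·[0 + 2·(-2.5) + 2·(-12) + 2·(-31.5) + 2·(-64) + 2·(-112.5) + 2·(-180) + (-269.5)] = -537.25.

-537.25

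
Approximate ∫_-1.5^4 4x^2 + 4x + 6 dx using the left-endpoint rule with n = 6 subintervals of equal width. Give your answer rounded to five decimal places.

Δx = (4 − (-1.5))/6 = 11/12.
Left endpoints: -1.5, -7/12, 1/3, 1.25, 13/6, 37/12.
f(-1.5) = 9, f(-7/12) = 181/36, f(1/3) = 70/9, f(1.25) = 17.25, f(13/6) = 301/9, f(37/12) = 2029/36.
Sum = Δx · [f(-1.5) + f(-7/12) + f(1/3) + ...].
Sum ≈ 118.12269.

118.12269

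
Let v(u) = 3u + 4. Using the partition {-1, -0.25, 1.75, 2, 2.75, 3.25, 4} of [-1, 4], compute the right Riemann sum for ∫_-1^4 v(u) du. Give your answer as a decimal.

Subinterval widths: 0.75, 2, 0.25, 0.75, 0.5, 0.75.
Right endpoints: -0.25, 1.75, 2, 2.75, 3.25, 4.
v(-0.25) = 3.25, v(1.75) = 9.25, v(2) = 10, v(2.75) = 12.25, v(3.25) = 13.75, v(4) = 16.
Sum = Σ Δu_i · v(u_i).
Sum = 51.5.

51.5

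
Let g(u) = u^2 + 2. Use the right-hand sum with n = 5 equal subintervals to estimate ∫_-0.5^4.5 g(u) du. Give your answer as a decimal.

51.25

Δu = (4.5 − (-0.5))/5 = 1.
Right endpoints: 0.5, 1.5, 2.5, 3.5, 4.5.
g(0.5) = 2.25, g(1.5) = 4.25, g(2.5) = 8.25, g(3.5) = 14.25, g(4.5) = 22.25.
Sum = Δu · [g(0.5) + g(1.5) + g(2.5) + g(3.5) + g(4.5)].
Sum = 51.25.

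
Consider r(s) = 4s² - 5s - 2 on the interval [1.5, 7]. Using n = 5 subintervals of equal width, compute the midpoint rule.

Δs = (7 − 1.5)/5 = 1.1.
Midpoints: 2.05, 3.15, 4.25, 5.35, 6.45.
r(2.05) = 4.56, r(3.15) = 21.94, r(4.25) = 49, r(5.35) = 85.74, r(6.45) = 132.16.
Sum = Δs · [r(2.05) + r(3.15) + r(4.25) + r(5.35) + r(6.45)].
Sum = 322.74.

322.74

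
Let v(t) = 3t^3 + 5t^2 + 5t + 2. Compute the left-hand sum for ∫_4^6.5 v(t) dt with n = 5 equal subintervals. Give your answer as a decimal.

Δt = (6.5 − 4)/5 = 0.5.
Left endpoints: 4, 4.5, 5, 5.5, 6.
v(4) = 294, v(4.5) = 399.125, v(5) = 527, v(5.5) = 679.875, v(6) = 860.
Sum = Δt · [v(4) + v(4.5) + v(5) + v(5.5) + v(6)].
Sum = 1380.

1380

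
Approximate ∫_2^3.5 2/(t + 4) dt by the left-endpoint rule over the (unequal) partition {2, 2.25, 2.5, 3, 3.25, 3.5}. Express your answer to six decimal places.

0.457574

Subinterval widths: 0.25, 0.25, 0.5, 0.25, 0.25.
Left endpoints: 2, 2.25, 2.5, 3, 3.25.
f(2) = 1/3, f(2.25) = 0.32, f(2.5) = 4/13, f(3) = 2/7, f(3.25) = 8/29.
Sum = Σ Δt_i · f(t_i).
Sum ≈ 0.457574.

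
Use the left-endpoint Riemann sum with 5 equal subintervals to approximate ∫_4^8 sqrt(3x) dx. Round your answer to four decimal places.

Δx = (8 − 4)/5 = 0.8.
Left endpoints: 4, 4.8, 5.6, 6.4, 7.2.
f(4) ≈ 3.4641, f(4.8) ≈ 3.7947, f(5.6) ≈ 4.0988, f(6.4) ≈ 4.3818, f(7.2) ≈ 4.6476.
Sum = Δx · [f(4) + f(4.8) + f(5.6) + f(6.4) + f(7.2)].
Sum ≈ 16.3096.

16.3096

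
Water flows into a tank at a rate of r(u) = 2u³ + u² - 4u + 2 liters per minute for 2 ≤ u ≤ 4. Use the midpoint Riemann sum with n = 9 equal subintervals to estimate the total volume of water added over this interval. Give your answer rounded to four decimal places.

118.5103

Δu = (4 − 2)/9 = 2/9.
Midpoints: 19/9, 7/3, 23/9, 25/9, 3, 29/9, 31/9, 11/3, 35/9.
r(19/9) = 12269/729, r(7/3) = 635/27, r(23/9) = 23101/729, r(25/9) = 30233/729, r(3) = 53, r(29/9) = 48409/729, r(31/9) = 59645/729, r(11/3) = 2683/27, r(35/9) = 86893/729.
Sum = Δu · [r(19/9) + r(7/3) + r(23/9) + ...].
Sum ≈ 118.5103.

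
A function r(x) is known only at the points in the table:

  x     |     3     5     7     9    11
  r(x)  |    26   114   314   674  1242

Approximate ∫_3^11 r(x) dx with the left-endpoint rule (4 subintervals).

2256

Δx = 2.
Sum = 2·[26 + 114 + 314 + 674] = 2256.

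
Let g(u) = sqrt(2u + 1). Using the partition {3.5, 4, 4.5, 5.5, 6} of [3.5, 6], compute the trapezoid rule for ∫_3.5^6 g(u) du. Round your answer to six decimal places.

Subinterval widths: 0.5, 0.5, 1, 0.5.
g(3.5) ≈ 2.828427, g(4) ≈ 3.000000, g(4.5) ≈ 3.162278, g(5.5) ≈ 3.464102, g(6) ≈ 3.605551.
On each subinterval the trapezoid contributes (Δu_i/2)·[g(u_{i-1}) + g(u_i)].
Sum ≈ 8.078279.

8.078279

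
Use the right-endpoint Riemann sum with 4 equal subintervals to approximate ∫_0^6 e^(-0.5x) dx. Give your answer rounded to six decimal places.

1.276025

Δx = (6 − 0)/4 = 1.5.
Right endpoints: 1.5, 3, 4.5, 6.
f(1.5) ≈ 0.472367, f(3) ≈ 0.223130, f(4.5) ≈ 0.105399, f(6) ≈ 0.049787.
Sum = Δx · [f(1.5) + f(3) + f(4.5) + f(6)].
Sum ≈ 1.276025.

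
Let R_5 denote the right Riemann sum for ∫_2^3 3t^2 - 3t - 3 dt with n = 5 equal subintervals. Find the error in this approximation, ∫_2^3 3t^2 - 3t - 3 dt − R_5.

Exact integral: ∫_2^3 f(t) dt = 8.5.
R_5 = 9.72.
Error = 8.5 − 9.72 = -1.22.

-1.22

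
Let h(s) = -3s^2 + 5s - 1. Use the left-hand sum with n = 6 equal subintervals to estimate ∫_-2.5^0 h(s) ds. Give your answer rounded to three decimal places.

-40.477

Δs = (0 − (-2.5))/6 = 5/12.
Left endpoints: -2.5, -25/12, -5/3, -1.25, -5/6, -5/12.
h(-2.5) = -32.25, h(-25/12) = -24.4375, h(-5/3) = -53/3, h(-1.25) = -11.9375, h(-5/6) = -7.25, h(-5/12) = -173/48.
Sum = Δs · [h(-2.5) + h(-25/12) + h(-5/3) + ...].
Sum ≈ -40.477.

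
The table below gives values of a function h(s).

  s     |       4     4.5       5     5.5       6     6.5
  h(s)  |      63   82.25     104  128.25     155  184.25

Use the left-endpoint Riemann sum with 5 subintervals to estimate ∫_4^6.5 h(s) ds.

266.25

Δs = 0.5.
Sum = 0.5·[63 + 82.25 + 104 + 128.25 + 155] = 266.25.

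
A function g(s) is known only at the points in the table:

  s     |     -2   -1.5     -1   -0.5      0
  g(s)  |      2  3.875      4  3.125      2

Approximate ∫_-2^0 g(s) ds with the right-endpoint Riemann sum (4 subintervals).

6.5

Δs = 0.5.
Sum = 0.5·[3.875 + 4 + 3.125 + 2] = 6.5.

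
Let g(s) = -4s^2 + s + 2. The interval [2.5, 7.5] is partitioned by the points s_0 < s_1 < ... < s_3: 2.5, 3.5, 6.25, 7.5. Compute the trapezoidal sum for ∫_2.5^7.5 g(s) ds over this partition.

Subinterval widths: 1, 2.75, 1.25.
g(2.5) = -20.5, g(3.5) = -43.5, g(6.25) = -148, g(7.5) = -215.5.
On each subinterval the trapezoid contributes (Δs_i/2)·[g(s_{i-1}) + g(s_i)].
Sum = -522.5.

-522.5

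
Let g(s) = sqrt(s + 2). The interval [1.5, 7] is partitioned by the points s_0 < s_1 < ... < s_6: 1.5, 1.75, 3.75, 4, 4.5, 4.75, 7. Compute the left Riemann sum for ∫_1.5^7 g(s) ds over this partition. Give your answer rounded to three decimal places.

12.648

Subinterval widths: 0.25, 2, 0.25, 0.5, 0.25, 2.25.
Left endpoints: 1.5, 1.75, 3.75, 4, 4.5, 4.75.
g(1.5) ≈ 1.871, g(1.75) ≈ 1.936, g(3.75) ≈ 2.398, g(4) ≈ 2.449, g(4.5) ≈ 2.550, g(4.75) ≈ 2.598.
Sum = Σ Δs_i · g(s_i).
Sum ≈ 12.648.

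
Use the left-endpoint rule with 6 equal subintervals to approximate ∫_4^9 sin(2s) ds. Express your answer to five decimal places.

Δs = (9 − 4)/6 = 5/6.
Left endpoints: 4, 29/6, 17/3, 6.5, 22/3, 49/6.
f(4) ≈ 0.98936, f(29/6) ≈ -0.23954, f(17/3) ≈ -0.94350, f(6.5) ≈ 0.42017, f(22/3) ≈ 0.86306, f(49/6) ≈ -0.58540.
Sum = Δs · [f(4) + f(29/6) + f(17/3) + ...].
Sum ≈ 0.42013.

0.42013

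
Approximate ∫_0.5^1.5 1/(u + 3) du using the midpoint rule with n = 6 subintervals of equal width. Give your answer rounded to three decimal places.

0.251

Δu = (1.5 − 0.5)/6 = 1/6.
Midpoints: 7/12, 0.75, 11/12, 13/12, 1.25, 17/12.
f(7/12) = 12/43, f(0.75) = 4/15, f(11/12) = 12/47, f(13/12) = 12/49, f(1.25) = 4/17, f(17/12) = 12/53.
Sum = Δu · [f(7/12) + f(0.75) + f(11/12) + ...].
Sum ≈ 0.251.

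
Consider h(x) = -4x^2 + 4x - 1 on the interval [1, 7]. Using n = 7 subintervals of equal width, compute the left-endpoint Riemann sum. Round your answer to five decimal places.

Δx = (7 − 1)/7 = 6/7.
Left endpoints: 1, 13/7, 19/7, 25/7, 31/7, 37/7, 43/7.
h(1) = -1, h(13/7) = -361/49, h(19/7) = -961/49, h(25/7) = -1849/49, h(31/7) = -3025/49, h(37/7) = -4489/49, h(43/7) = -6241/49.
Sum = Δx · [h(1) + h(13/7) + h(19/7) + ...].
Sum ≈ -296.93878.

-296.93878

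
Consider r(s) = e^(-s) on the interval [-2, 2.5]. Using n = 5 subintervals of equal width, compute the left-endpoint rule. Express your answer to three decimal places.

11.082

Δs = (2.5 − (-2))/5 = 0.9.
Left endpoints: -2, -1.1, -0.2, 0.7, 1.6.
r(-2) ≈ 7.389, r(-1.1) ≈ 3.004, r(-0.2) ≈ 1.221, r(0.7) ≈ 0.497, r(1.6) ≈ 0.202.
Sum = Δs · [r(-2) + r(-1.1) + r(-0.2) + r(0.7) + r(1.6)].
Sum ≈ 11.082.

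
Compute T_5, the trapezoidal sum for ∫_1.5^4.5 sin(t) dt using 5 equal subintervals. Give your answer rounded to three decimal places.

Δt = (4.5 − 1.5)/5 = 0.6.
f(1.5) ≈ 0.997, f(2.1) ≈ 0.863, f(2.7) ≈ 0.427, f(3.3) ≈ -0.158, f(3.9) ≈ -0.688, f(4.5) ≈ -0.978.
T_5 = (Δt/2)·[f(t_0) + 2f(t_1) + ... + 2f(t_{4}) + f(t_5)].
Sum ≈ 0.273.

0.273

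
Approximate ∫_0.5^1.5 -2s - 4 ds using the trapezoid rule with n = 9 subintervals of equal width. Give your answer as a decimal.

Δs = (1.5 − 0.5)/9 = 1/9.
f(0.5) = -5, f(11/18) = -47/9, f(13/18) = -49/9, f(5/6) = -17/3, f(17/18) = -53/9, f(19/18) = -55/9, f(7/6) = -19/3, f(23/18) = -59/9, f(25/18) = -61/9, f(1.5) = -7.
T_9 = (Δs/2)·[f(s_0) + 2f(s_1) + ... + 2f(s_{8}) + f(s_9)].
Sum = -6.

-6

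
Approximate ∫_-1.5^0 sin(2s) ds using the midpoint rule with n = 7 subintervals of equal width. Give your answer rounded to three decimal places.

Δs = (0 − (-1.5))/7 = 3/14.
Midpoints: -39/28, -33/28, -27/28, -0.75, -15/28, -9/28, -3/28.
f(-39/28) ≈ -0.348, f(-33/28) ≈ -0.706, f(-27/28) ≈ -0.937, f(-0.75) ≈ -0.997, f(-15/28) ≈ -0.878, f(-9/28) ≈ -0.599, f(-3/28) ≈ -0.213.
Sum = Δs · [f(-39/28) + f(-33/28) + f(-27/28) + ...].
Sum ≈ -1.003.

-1.003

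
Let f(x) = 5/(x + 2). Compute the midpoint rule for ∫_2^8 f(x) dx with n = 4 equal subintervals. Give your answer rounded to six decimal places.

4.557500

Δx = (8 − 2)/4 = 1.5.
Midpoints: 2.75, 4.25, 5.75, 7.25.
f(2.75) = 20/19, f(4.25) = 0.8, f(5.75) = 20/31, f(7.25) = 20/37.
Sum = Δx · [f(2.75) + f(4.25) + f(5.75) + f(7.25)].
Sum ≈ 4.557500.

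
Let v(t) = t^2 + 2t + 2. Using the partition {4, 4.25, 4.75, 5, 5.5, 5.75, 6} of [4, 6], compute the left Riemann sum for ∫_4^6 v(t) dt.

70.25

Subinterval widths: 0.25, 0.5, 0.25, 0.5, 0.25, 0.25.
Left endpoints: 4, 4.25, 4.75, 5, 5.5, 5.75.
v(4) = 26, v(4.25) = 28.5625, v(4.75) = 34.0625, v(5) = 37, v(5.5) = 43.25, v(5.75) = 46.5625.
Sum = Σ Δt_i · v(t_i).
Sum = 70.25.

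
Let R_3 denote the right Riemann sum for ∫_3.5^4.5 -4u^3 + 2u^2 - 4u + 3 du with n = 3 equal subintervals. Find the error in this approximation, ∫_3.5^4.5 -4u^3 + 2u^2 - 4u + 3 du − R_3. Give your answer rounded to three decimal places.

31.019

Exact integral: ∫_3.5^4.5 f(u) du ≈ -240.83333.
R_3 ≈ -271.85185.
Error ≈ -240.83333 − (-271.85185) ≈ 31.019.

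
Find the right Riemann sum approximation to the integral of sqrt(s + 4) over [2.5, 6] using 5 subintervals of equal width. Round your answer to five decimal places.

Δs = (6 − 2.5)/5 = 0.7.
Right endpoints: 3.2, 3.9, 4.6, 5.3, 6.
f(3.2) ≈ 2.68328, f(3.9) ≈ 2.81069, f(4.6) ≈ 2.93258, f(5.3) ≈ 3.04959, f(6) ≈ 3.16228.
Sum = Δs · [f(3.2) + f(3.9) + f(4.6) + f(5.3) + f(6)].
Sum ≈ 10.24689.

10.24689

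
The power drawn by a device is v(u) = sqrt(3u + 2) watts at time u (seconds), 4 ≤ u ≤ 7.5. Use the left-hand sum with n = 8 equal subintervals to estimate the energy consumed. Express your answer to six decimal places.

15.042083

Δu = (7.5 − 4)/8 = 0.4375.
Left endpoints: 4, 4.4375, 4.875, 5.3125, 5.75, 6.1875, 6.625, 7.0625.
v(4) ≈ 3.741657, v(4.4375) ≈ 3.913119, v(4.875) ≈ 4.077377, v(5.3125) ≈ 4.235269, v(5.75) ≈ 4.387482, v(6.1875) ≈ 4.534589, v(6.625) ≈ 4.677072, v(7.0625) ≈ 4.815340.
Sum = Δu · [v(4) + v(4.4375) + v(4.875) + ...].
Sum ≈ 15.042083.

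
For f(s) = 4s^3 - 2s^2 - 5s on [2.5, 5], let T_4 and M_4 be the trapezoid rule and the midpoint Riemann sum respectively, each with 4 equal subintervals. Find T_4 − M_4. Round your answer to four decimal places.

10.4980

T_4 = 473.14453125.
M_4 ≈ 462.646484.
T_4 − M_4 ≈ 10.4980.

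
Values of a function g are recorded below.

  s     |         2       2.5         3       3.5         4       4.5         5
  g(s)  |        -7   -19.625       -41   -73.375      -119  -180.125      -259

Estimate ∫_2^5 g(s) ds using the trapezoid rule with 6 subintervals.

Δs = 0.5.
T_6 = (0.5/2)·[(-7) + 2·(-19.625) + 2·(-41) + 2·(-73.375) + 2·(-119) + 2·(-180.125) + (-259)] = -283.0625.

-283.0625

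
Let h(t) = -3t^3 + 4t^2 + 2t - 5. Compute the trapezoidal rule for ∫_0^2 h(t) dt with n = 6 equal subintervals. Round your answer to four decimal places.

Δt = (2 − 0)/6 = 1/3.
h(0) = -5, h(1/3) = -4, h(2/3) = -25/9, h(1) = -2, h(4/3) = -7/3, h(5/3) = -40/9, h(2) = -9.
T_6 = (Δt/2)·[h(t_0) + 2h(t_1) + ... + 2h(t_{5}) + h(t_6)].
Sum ≈ -7.5185.

-7.5185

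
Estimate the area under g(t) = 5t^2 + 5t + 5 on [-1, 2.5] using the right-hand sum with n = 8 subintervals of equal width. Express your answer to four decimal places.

68.4619

Δt = (2.5 − (-1))/8 = 0.4375.
Right endpoints: -0.5625, -0.125, 0.3125, 0.75, 1.1875, 1.625, 2.0625, 2.5.
g(-0.5625) = 3.76953125, g(-0.125) = 4.453125, g(0.3125) = 7.05078125, g(0.75) = 11.5625, g(1.1875) = 17.98828125, g(1.625) = 26.328125, g(2.0625) = 36.58203125, g(2.5) = 48.75.
Sum = Δt · [g(-0.5625) + g(-0.125) + g(0.3125) + ...].
Sum ≈ 68.4619.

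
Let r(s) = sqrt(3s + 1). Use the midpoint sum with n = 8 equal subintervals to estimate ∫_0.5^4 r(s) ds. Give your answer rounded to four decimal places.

9.5418

Δs = (4 − 0.5)/8 = 0.4375.
Midpoints: 0.71875, 1.15625, 1.59375, 2.03125, 2.46875, 2.90625, 3.34375, 3.78125.
r(0.71875) ≈ 1.7766, r(1.15625) ≈ 2.1139, r(1.59375) ≈ 2.4044, r(2.03125) ≈ 2.6634, r(2.46875) ≈ 2.8994, r(2.90625) ≈ 3.1175, r(3.34375) ≈ 3.3213, r(3.78125) ≈ 3.5134.
Sum = Δs · [r(0.71875) + r(1.15625) + r(1.59375) + ...].
Sum ≈ 9.5418.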